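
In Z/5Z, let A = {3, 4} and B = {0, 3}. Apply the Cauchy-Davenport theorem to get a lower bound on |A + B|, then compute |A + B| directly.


Cauchy-Davenport: |A + B| ≥ min(p, |A| + |B| - 1) for A, B nonempty in Z/pZ.
|A| = 2, |B| = 2, p = 5.
CD lower bound = min(5, 2 + 2 - 1) = min(5, 3) = 3.
Compute A + B mod 5 directly:
a = 3: 3+0=3, 3+3=1
a = 4: 4+0=4, 4+3=2
A + B = {1, 2, 3, 4}, so |A + B| = 4.
Verify: 4 ≥ 3? Yes ✓.

CD lower bound = 3, actual |A + B| = 4.


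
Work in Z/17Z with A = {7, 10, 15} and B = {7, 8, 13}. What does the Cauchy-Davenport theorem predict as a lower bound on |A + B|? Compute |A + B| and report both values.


Cauchy-Davenport: |A + B| ≥ min(p, |A| + |B| - 1) for A, B nonempty in Z/pZ.
|A| = 3, |B| = 3, p = 17.
CD lower bound = min(17, 3 + 3 - 1) = min(17, 5) = 5.
Compute A + B mod 17 directly:
a = 7: 7+7=14, 7+8=15, 7+13=3
a = 10: 10+7=0, 10+8=1, 10+13=6
a = 15: 15+7=5, 15+8=6, 15+13=11
A + B = {0, 1, 3, 5, 6, 11, 14, 15}, so |A + B| = 8.
Verify: 8 ≥ 5? Yes ✓.

CD lower bound = 5, actual |A + B| = 8.


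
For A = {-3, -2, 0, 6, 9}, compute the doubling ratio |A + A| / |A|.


|A| = 5.
Compute A + A by enumerating all 25 pairs.
A + A = {-6, -5, -4, -3, -2, 0, 3, 4, 6, 7, 9, 12, 15, 18}, so |A + A| = 14.
K = |A + A| / |A| = 14/5 (already in lowest terms) ≈ 2.8000.
Reference: AP of size 5 gives K = 9/5 ≈ 1.8000; a fully generic set of size 5 gives K ≈ 3.0000.

|A| = 5, |A + A| = 14, K = 14/5.


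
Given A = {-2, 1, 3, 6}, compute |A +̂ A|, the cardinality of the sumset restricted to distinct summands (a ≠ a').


Restricted sumset: A +̂ A = {a + a' : a ∈ A, a' ∈ A, a ≠ a'}.
Equivalently, take A + A and drop any sum 2a that is achievable ONLY as a + a for a ∈ A (i.e. sums representable only with equal summands).
Enumerate pairs (a, a') with a < a' (symmetric, so each unordered pair gives one sum; this covers all a ≠ a'):
  -2 + 1 = -1
  -2 + 3 = 1
  -2 + 6 = 4
  1 + 3 = 4
  1 + 6 = 7
  3 + 6 = 9
Collected distinct sums: {-1, 1, 4, 7, 9}
|A +̂ A| = 5
(Reference bound: |A +̂ A| ≥ 2|A| - 3 for |A| ≥ 2, with |A| = 4 giving ≥ 5.)

|A +̂ A| = 5


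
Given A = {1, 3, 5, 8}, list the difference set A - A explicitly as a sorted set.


A - A = {a - a' : a, a' ∈ A}.
Compute a - a' for each ordered pair (a, a'):
a = 1: 1-1=0, 1-3=-2, 1-5=-4, 1-8=-7
a = 3: 3-1=2, 3-3=0, 3-5=-2, 3-8=-5
a = 5: 5-1=4, 5-3=2, 5-5=0, 5-8=-3
a = 8: 8-1=7, 8-3=5, 8-5=3, 8-8=0
Collecting distinct values (and noting 0 appears from a-a):
A - A = {-7, -5, -4, -3, -2, 0, 2, 3, 4, 5, 7}
|A - A| = 11

A - A = {-7, -5, -4, -3, -2, 0, 2, 3, 4, 5, 7}


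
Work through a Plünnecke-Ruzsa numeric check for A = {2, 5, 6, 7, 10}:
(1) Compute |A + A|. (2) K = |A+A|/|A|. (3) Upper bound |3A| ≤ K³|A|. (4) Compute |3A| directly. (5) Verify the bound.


|A| = 5.
Step 1: Compute A + A by enumerating all 25 pairs.
A + A = {4, 7, 8, 9, 10, 11, 12, 13, 14, 15, 16, 17, 20}, so |A + A| = 13.
Step 2: Doubling constant K = |A + A|/|A| = 13/5 = 13/5 ≈ 2.6000.
Step 3: Plünnecke-Ruzsa gives |3A| ≤ K³·|A| = (2.6000)³ · 5 ≈ 87.8800.
Step 4: Compute 3A = A + A + A directly by enumerating all triples (a,b,c) ∈ A³; |3A| = 21.
Step 5: Check 21 ≤ 87.8800? Yes ✓.

K = 13/5, Plünnecke-Ruzsa bound K³|A| ≈ 87.8800, |3A| = 21, inequality holds.


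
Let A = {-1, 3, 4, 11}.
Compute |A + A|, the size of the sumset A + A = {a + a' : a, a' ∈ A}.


A + A = {a + a' : a, a' ∈ A}; |A| = 4.
General bounds: 2|A| - 1 ≤ |A + A| ≤ |A|(|A|+1)/2, i.e. 7 ≤ |A + A| ≤ 10.
Lower bound 2|A|-1 is attained iff A is an arithmetic progression.
Enumerate sums a + a' for a ≤ a' (symmetric, so this suffices):
a = -1: -1+-1=-2, -1+3=2, -1+4=3, -1+11=10
a = 3: 3+3=6, 3+4=7, 3+11=14
a = 4: 4+4=8, 4+11=15
a = 11: 11+11=22
Distinct sums: {-2, 2, 3, 6, 7, 8, 10, 14, 15, 22}
|A + A| = 10

|A + A| = 10


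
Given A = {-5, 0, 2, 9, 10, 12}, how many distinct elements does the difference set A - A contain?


A - A = {a - a' : a, a' ∈ A}; |A| = 6.
Bounds: 2|A|-1 ≤ |A - A| ≤ |A|² - |A| + 1, i.e. 11 ≤ |A - A| ≤ 31.
Note: 0 ∈ A - A always (from a - a). The set is symmetric: if d ∈ A - A then -d ∈ A - A.
Enumerate nonzero differences d = a - a' with a > a' (then include -d):
Positive differences: {1, 2, 3, 5, 7, 8, 9, 10, 12, 14, 15, 17}
Full difference set: {0} ∪ (positive diffs) ∪ (negative diffs).
|A - A| = 1 + 2·12 = 25 (matches direct enumeration: 25).

|A - A| = 25


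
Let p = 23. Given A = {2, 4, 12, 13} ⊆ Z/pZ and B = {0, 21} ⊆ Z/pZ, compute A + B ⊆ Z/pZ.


Work in Z/23Z: reduce every sum a + b modulo 23.
Enumerate all 8 pairs:
a = 2: 2+0=2, 2+21=0
a = 4: 4+0=4, 4+21=2
a = 12: 12+0=12, 12+21=10
a = 13: 13+0=13, 13+21=11
Distinct residues collected: {0, 2, 4, 10, 11, 12, 13}
|A + B| = 7 (out of 23 total residues).

A + B = {0, 2, 4, 10, 11, 12, 13}


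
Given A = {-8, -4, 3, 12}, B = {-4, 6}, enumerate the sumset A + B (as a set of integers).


A + B = {a + b : a ∈ A, b ∈ B}.
Enumerate all |A|·|B| = 4·2 = 8 pairs (a, b) and collect distinct sums.
a = -8: -8+-4=-12, -8+6=-2
a = -4: -4+-4=-8, -4+6=2
a = 3: 3+-4=-1, 3+6=9
a = 12: 12+-4=8, 12+6=18
Collecting distinct sums: A + B = {-12, -8, -2, -1, 2, 8, 9, 18}
|A + B| = 8

A + B = {-12, -8, -2, -1, 2, 8, 9, 18}


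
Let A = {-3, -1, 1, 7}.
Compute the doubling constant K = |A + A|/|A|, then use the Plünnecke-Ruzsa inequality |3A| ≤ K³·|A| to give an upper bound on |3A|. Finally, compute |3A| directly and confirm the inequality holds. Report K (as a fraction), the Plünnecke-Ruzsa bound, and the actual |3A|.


|A| = 4.
Step 1: Compute A + A by enumerating all 16 pairs.
A + A = {-6, -4, -2, 0, 2, 4, 6, 8, 14}, so |A + A| = 9.
Step 2: Doubling constant K = |A + A|/|A| = 9/4 = 9/4 ≈ 2.2500.
Step 3: Plünnecke-Ruzsa gives |3A| ≤ K³·|A| = (2.2500)³ · 4 ≈ 45.5625.
Step 4: Compute 3A = A + A + A directly by enumerating all triples (a,b,c) ∈ A³; |3A| = 14.
Step 5: Check 14 ≤ 45.5625? Yes ✓.

K = 9/4, Plünnecke-Ruzsa bound K³|A| ≈ 45.5625, |3A| = 14, inequality holds.


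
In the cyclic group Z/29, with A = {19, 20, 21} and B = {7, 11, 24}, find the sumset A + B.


Work in Z/29Z: reduce every sum a + b modulo 29.
Enumerate all 9 pairs:
a = 19: 19+7=26, 19+11=1, 19+24=14
a = 20: 20+7=27, 20+11=2, 20+24=15
a = 21: 21+7=28, 21+11=3, 21+24=16
Distinct residues collected: {1, 2, 3, 14, 15, 16, 26, 27, 28}
|A + B| = 9 (out of 29 total residues).

A + B = {1, 2, 3, 14, 15, 16, 26, 27, 28}


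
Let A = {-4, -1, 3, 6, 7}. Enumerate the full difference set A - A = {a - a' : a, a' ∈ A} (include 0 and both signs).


A - A = {a - a' : a, a' ∈ A}.
Compute a - a' for each ordered pair (a, a'):
a = -4: -4--4=0, -4--1=-3, -4-3=-7, -4-6=-10, -4-7=-11
a = -1: -1--4=3, -1--1=0, -1-3=-4, -1-6=-7, -1-7=-8
a = 3: 3--4=7, 3--1=4, 3-3=0, 3-6=-3, 3-7=-4
a = 6: 6--4=10, 6--1=7, 6-3=3, 6-6=0, 6-7=-1
a = 7: 7--4=11, 7--1=8, 7-3=4, 7-6=1, 7-7=0
Collecting distinct values (and noting 0 appears from a-a):
A - A = {-11, -10, -8, -7, -4, -3, -1, 0, 1, 3, 4, 7, 8, 10, 11}
|A - A| = 15

A - A = {-11, -10, -8, -7, -4, -3, -1, 0, 1, 3, 4, 7, 8, 10, 11}


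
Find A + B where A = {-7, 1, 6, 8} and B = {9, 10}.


A + B = {a + b : a ∈ A, b ∈ B}.
Enumerate all |A|·|B| = 4·2 = 8 pairs (a, b) and collect distinct sums.
a = -7: -7+9=2, -7+10=3
a = 1: 1+9=10, 1+10=11
a = 6: 6+9=15, 6+10=16
a = 8: 8+9=17, 8+10=18
Collecting distinct sums: A + B = {2, 3, 10, 11, 15, 16, 17, 18}
|A + B| = 8

A + B = {2, 3, 10, 11, 15, 16, 17, 18}


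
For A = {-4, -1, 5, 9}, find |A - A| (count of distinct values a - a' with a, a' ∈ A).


A - A = {a - a' : a, a' ∈ A}; |A| = 4.
Bounds: 2|A|-1 ≤ |A - A| ≤ |A|² - |A| + 1, i.e. 7 ≤ |A - A| ≤ 13.
Note: 0 ∈ A - A always (from a - a). The set is symmetric: if d ∈ A - A then -d ∈ A - A.
Enumerate nonzero differences d = a - a' with a > a' (then include -d):
Positive differences: {3, 4, 6, 9, 10, 13}
Full difference set: {0} ∪ (positive diffs) ∪ (negative diffs).
|A - A| = 1 + 2·6 = 13 (matches direct enumeration: 13).

|A - A| = 13


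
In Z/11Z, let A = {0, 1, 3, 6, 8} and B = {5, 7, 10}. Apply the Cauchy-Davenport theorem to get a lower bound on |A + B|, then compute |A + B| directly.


Cauchy-Davenport: |A + B| ≥ min(p, |A| + |B| - 1) for A, B nonempty in Z/pZ.
|A| = 5, |B| = 3, p = 11.
CD lower bound = min(11, 5 + 3 - 1) = min(11, 7) = 7.
Compute A + B mod 11 directly:
a = 0: 0+5=5, 0+7=7, 0+10=10
a = 1: 1+5=6, 1+7=8, 1+10=0
a = 3: 3+5=8, 3+7=10, 3+10=2
a = 6: 6+5=0, 6+7=2, 6+10=5
a = 8: 8+5=2, 8+7=4, 8+10=7
A + B = {0, 2, 4, 5, 6, 7, 8, 10}, so |A + B| = 8.
Verify: 8 ≥ 7? Yes ✓.

CD lower bound = 7, actual |A + B| = 8.


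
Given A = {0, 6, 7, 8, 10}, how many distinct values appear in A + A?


A + A = {a + a' : a, a' ∈ A}; |A| = 5.
General bounds: 2|A| - 1 ≤ |A + A| ≤ |A|(|A|+1)/2, i.e. 9 ≤ |A + A| ≤ 15.
Lower bound 2|A|-1 is attained iff A is an arithmetic progression.
Enumerate sums a + a' for a ≤ a' (symmetric, so this suffices):
a = 0: 0+0=0, 0+6=6, 0+7=7, 0+8=8, 0+10=10
a = 6: 6+6=12, 6+7=13, 6+8=14, 6+10=16
a = 7: 7+7=14, 7+8=15, 7+10=17
a = 8: 8+8=16, 8+10=18
a = 10: 10+10=20
Distinct sums: {0, 6, 7, 8, 10, 12, 13, 14, 15, 16, 17, 18, 20}
|A + A| = 13

|A + A| = 13


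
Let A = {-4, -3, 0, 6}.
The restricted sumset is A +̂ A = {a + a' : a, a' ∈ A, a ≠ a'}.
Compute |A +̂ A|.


Restricted sumset: A +̂ A = {a + a' : a ∈ A, a' ∈ A, a ≠ a'}.
Equivalently, take A + A and drop any sum 2a that is achievable ONLY as a + a for a ∈ A (i.e. sums representable only with equal summands).
Enumerate pairs (a, a') with a < a' (symmetric, so each unordered pair gives one sum; this covers all a ≠ a'):
  -4 + -3 = -7
  -4 + 0 = -4
  -4 + 6 = 2
  -3 + 0 = -3
  -3 + 6 = 3
  0 + 6 = 6
Collected distinct sums: {-7, -4, -3, 2, 3, 6}
|A +̂ A| = 6
(Reference bound: |A +̂ A| ≥ 2|A| - 3 for |A| ≥ 2, with |A| = 4 giving ≥ 5.)

|A +̂ A| = 6


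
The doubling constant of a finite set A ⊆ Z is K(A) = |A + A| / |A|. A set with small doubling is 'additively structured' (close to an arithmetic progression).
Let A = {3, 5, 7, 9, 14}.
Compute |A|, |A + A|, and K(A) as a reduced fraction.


|A| = 5.
Compute A + A by enumerating all 25 pairs.
A + A = {6, 8, 10, 12, 14, 16, 17, 18, 19, 21, 23, 28}, so |A + A| = 12.
K = |A + A| / |A| = 12/5 (already in lowest terms) ≈ 2.4000.
Reference: AP of size 5 gives K = 9/5 ≈ 1.8000; a fully generic set of size 5 gives K ≈ 3.0000.

|A| = 5, |A + A| = 12, K = 12/5.


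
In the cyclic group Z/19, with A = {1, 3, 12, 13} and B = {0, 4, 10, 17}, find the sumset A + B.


Work in Z/19Z: reduce every sum a + b modulo 19.
Enumerate all 16 pairs:
a = 1: 1+0=1, 1+4=5, 1+10=11, 1+17=18
a = 3: 3+0=3, 3+4=7, 3+10=13, 3+17=1
a = 12: 12+0=12, 12+4=16, 12+10=3, 12+17=10
a = 13: 13+0=13, 13+4=17, 13+10=4, 13+17=11
Distinct residues collected: {1, 3, 4, 5, 7, 10, 11, 12, 13, 16, 17, 18}
|A + B| = 12 (out of 19 total residues).

A + B = {1, 3, 4, 5, 7, 10, 11, 12, 13, 16, 17, 18}


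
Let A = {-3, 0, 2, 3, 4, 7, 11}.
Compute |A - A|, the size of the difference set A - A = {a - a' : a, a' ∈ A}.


A - A = {a - a' : a, a' ∈ A}; |A| = 7.
Bounds: 2|A|-1 ≤ |A - A| ≤ |A|² - |A| + 1, i.e. 13 ≤ |A - A| ≤ 43.
Note: 0 ∈ A - A always (from a - a). The set is symmetric: if d ∈ A - A then -d ∈ A - A.
Enumerate nonzero differences d = a - a' with a > a' (then include -d):
Positive differences: {1, 2, 3, 4, 5, 6, 7, 8, 9, 10, 11, 14}
Full difference set: {0} ∪ (positive diffs) ∪ (negative diffs).
|A - A| = 1 + 2·12 = 25 (matches direct enumeration: 25).

|A - A| = 25


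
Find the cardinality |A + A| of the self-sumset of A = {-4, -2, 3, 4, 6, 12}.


A + A = {a + a' : a, a' ∈ A}; |A| = 6.
General bounds: 2|A| - 1 ≤ |A + A| ≤ |A|(|A|+1)/2, i.e. 11 ≤ |A + A| ≤ 21.
Lower bound 2|A|-1 is attained iff A is an arithmetic progression.
Enumerate sums a + a' for a ≤ a' (symmetric, so this suffices):
a = -4: -4+-4=-8, -4+-2=-6, -4+3=-1, -4+4=0, -4+6=2, -4+12=8
a = -2: -2+-2=-4, -2+3=1, -2+4=2, -2+6=4, -2+12=10
a = 3: 3+3=6, 3+4=7, 3+6=9, 3+12=15
a = 4: 4+4=8, 4+6=10, 4+12=16
a = 6: 6+6=12, 6+12=18
a = 12: 12+12=24
Distinct sums: {-8, -6, -4, -1, 0, 1, 2, 4, 6, 7, 8, 9, 10, 12, 15, 16, 18, 24}
|A + A| = 18

|A + A| = 18


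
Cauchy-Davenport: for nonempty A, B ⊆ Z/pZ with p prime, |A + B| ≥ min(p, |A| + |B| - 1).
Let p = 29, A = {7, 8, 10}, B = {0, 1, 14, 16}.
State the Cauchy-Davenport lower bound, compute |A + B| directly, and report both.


Cauchy-Davenport: |A + B| ≥ min(p, |A| + |B| - 1) for A, B nonempty in Z/pZ.
|A| = 3, |B| = 4, p = 29.
CD lower bound = min(29, 3 + 4 - 1) = min(29, 6) = 6.
Compute A + B mod 29 directly:
a = 7: 7+0=7, 7+1=8, 7+14=21, 7+16=23
a = 8: 8+0=8, 8+1=9, 8+14=22, 8+16=24
a = 10: 10+0=10, 10+1=11, 10+14=24, 10+16=26
A + B = {7, 8, 9, 10, 11, 21, 22, 23, 24, 26}, so |A + B| = 10.
Verify: 10 ≥ 6? Yes ✓.

CD lower bound = 6, actual |A + B| = 10.


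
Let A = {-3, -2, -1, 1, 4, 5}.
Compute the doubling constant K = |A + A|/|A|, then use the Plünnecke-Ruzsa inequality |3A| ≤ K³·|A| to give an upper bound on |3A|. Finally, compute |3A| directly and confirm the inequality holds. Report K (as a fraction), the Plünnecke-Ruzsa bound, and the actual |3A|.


|A| = 6.
Step 1: Compute A + A by enumerating all 36 pairs.
A + A = {-6, -5, -4, -3, -2, -1, 0, 1, 2, 3, 4, 5, 6, 8, 9, 10}, so |A + A| = 16.
Step 2: Doubling constant K = |A + A|/|A| = 16/6 = 16/6 ≈ 2.6667.
Step 3: Plünnecke-Ruzsa gives |3A| ≤ K³·|A| = (2.6667)³ · 6 ≈ 113.7778.
Step 4: Compute 3A = A + A + A directly by enumerating all triples (a,b,c) ∈ A³; |3A| = 25.
Step 5: Check 25 ≤ 113.7778? Yes ✓.

K = 16/6, Plünnecke-Ruzsa bound K³|A| ≈ 113.7778, |3A| = 25, inequality holds.


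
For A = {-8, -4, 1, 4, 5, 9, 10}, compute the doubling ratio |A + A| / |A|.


|A| = 7.
Compute A + A by enumerating all 49 pairs.
A + A = {-16, -12, -8, -7, -4, -3, 0, 1, 2, 5, 6, 8, 9, 10, 11, 13, 14, 15, 18, 19, 20}, so |A + A| = 21.
K = |A + A| / |A| = 21/7 = 3/1 ≈ 3.0000.
Reference: AP of size 7 gives K = 13/7 ≈ 1.8571; a fully generic set of size 7 gives K ≈ 4.0000.

|A| = 7, |A + A| = 21, K = 21/7 = 3/1.


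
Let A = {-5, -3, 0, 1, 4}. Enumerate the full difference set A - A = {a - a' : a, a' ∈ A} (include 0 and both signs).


A - A = {a - a' : a, a' ∈ A}.
Compute a - a' for each ordered pair (a, a'):
a = -5: -5--5=0, -5--3=-2, -5-0=-5, -5-1=-6, -5-4=-9
a = -3: -3--5=2, -3--3=0, -3-0=-3, -3-1=-4, -3-4=-7
a = 0: 0--5=5, 0--3=3, 0-0=0, 0-1=-1, 0-4=-4
a = 1: 1--5=6, 1--3=4, 1-0=1, 1-1=0, 1-4=-3
a = 4: 4--5=9, 4--3=7, 4-0=4, 4-1=3, 4-4=0
Collecting distinct values (and noting 0 appears from a-a):
A - A = {-9, -7, -6, -5, -4, -3, -2, -1, 0, 1, 2, 3, 4, 5, 6, 7, 9}
|A - A| = 17

A - A = {-9, -7, -6, -5, -4, -3, -2, -1, 0, 1, 2, 3, 4, 5, 6, 7, 9}


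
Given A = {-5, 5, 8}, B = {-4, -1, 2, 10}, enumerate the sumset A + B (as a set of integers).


A + B = {a + b : a ∈ A, b ∈ B}.
Enumerate all |A|·|B| = 3·4 = 12 pairs (a, b) and collect distinct sums.
a = -5: -5+-4=-9, -5+-1=-6, -5+2=-3, -5+10=5
a = 5: 5+-4=1, 5+-1=4, 5+2=7, 5+10=15
a = 8: 8+-4=4, 8+-1=7, 8+2=10, 8+10=18
Collecting distinct sums: A + B = {-9, -6, -3, 1, 4, 5, 7, 10, 15, 18}
|A + B| = 10

A + B = {-9, -6, -3, 1, 4, 5, 7, 10, 15, 18}


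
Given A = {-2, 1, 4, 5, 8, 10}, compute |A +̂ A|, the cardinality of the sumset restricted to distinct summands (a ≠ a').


Restricted sumset: A +̂ A = {a + a' : a ∈ A, a' ∈ A, a ≠ a'}.
Equivalently, take A + A and drop any sum 2a that is achievable ONLY as a + a for a ∈ A (i.e. sums representable only with equal summands).
Enumerate pairs (a, a') with a < a' (symmetric, so each unordered pair gives one sum; this covers all a ≠ a'):
  -2 + 1 = -1
  -2 + 4 = 2
  -2 + 5 = 3
  -2 + 8 = 6
  -2 + 10 = 8
  1 + 4 = 5
  1 + 5 = 6
  1 + 8 = 9
  1 + 10 = 11
  4 + 5 = 9
  4 + 8 = 12
  4 + 10 = 14
  5 + 8 = 13
  5 + 10 = 15
  8 + 10 = 18
Collected distinct sums: {-1, 2, 3, 5, 6, 8, 9, 11, 12, 13, 14, 15, 18}
|A +̂ A| = 13
(Reference bound: |A +̂ A| ≥ 2|A| - 3 for |A| ≥ 2, with |A| = 6 giving ≥ 9.)

|A +̂ A| = 13


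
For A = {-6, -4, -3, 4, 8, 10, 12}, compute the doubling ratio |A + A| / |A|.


|A| = 7.
Compute A + A by enumerating all 49 pairs.
A + A = {-12, -10, -9, -8, -7, -6, -2, 0, 1, 2, 4, 5, 6, 7, 8, 9, 12, 14, 16, 18, 20, 22, 24}, so |A + A| = 23.
K = |A + A| / |A| = 23/7 (already in lowest terms) ≈ 3.2857.
Reference: AP of size 7 gives K = 13/7 ≈ 1.8571; a fully generic set of size 7 gives K ≈ 4.0000.

|A| = 7, |A + A| = 23, K = 23/7.


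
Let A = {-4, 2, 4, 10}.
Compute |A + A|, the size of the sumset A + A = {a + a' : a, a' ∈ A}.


A + A = {a + a' : a, a' ∈ A}; |A| = 4.
General bounds: 2|A| - 1 ≤ |A + A| ≤ |A|(|A|+1)/2, i.e. 7 ≤ |A + A| ≤ 10.
Lower bound 2|A|-1 is attained iff A is an arithmetic progression.
Enumerate sums a + a' for a ≤ a' (symmetric, so this suffices):
a = -4: -4+-4=-8, -4+2=-2, -4+4=0, -4+10=6
a = 2: 2+2=4, 2+4=6, 2+10=12
a = 4: 4+4=8, 4+10=14
a = 10: 10+10=20
Distinct sums: {-8, -2, 0, 4, 6, 8, 12, 14, 20}
|A + A| = 9

|A + A| = 9


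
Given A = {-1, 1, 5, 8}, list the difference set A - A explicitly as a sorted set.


A - A = {a - a' : a, a' ∈ A}.
Compute a - a' for each ordered pair (a, a'):
a = -1: -1--1=0, -1-1=-2, -1-5=-6, -1-8=-9
a = 1: 1--1=2, 1-1=0, 1-5=-4, 1-8=-7
a = 5: 5--1=6, 5-1=4, 5-5=0, 5-8=-3
a = 8: 8--1=9, 8-1=7, 8-5=3, 8-8=0
Collecting distinct values (and noting 0 appears from a-a):
A - A = {-9, -7, -6, -4, -3, -2, 0, 2, 3, 4, 6, 7, 9}
|A - A| = 13

A - A = {-9, -7, -6, -4, -3, -2, 0, 2, 3, 4, 6, 7, 9}


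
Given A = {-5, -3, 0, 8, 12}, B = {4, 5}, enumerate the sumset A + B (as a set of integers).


A + B = {a + b : a ∈ A, b ∈ B}.
Enumerate all |A|·|B| = 5·2 = 10 pairs (a, b) and collect distinct sums.
a = -5: -5+4=-1, -5+5=0
a = -3: -3+4=1, -3+5=2
a = 0: 0+4=4, 0+5=5
a = 8: 8+4=12, 8+5=13
a = 12: 12+4=16, 12+5=17
Collecting distinct sums: A + B = {-1, 0, 1, 2, 4, 5, 12, 13, 16, 17}
|A + B| = 10

A + B = {-1, 0, 1, 2, 4, 5, 12, 13, 16, 17}


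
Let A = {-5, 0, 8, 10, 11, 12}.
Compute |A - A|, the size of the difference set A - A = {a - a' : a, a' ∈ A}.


A - A = {a - a' : a, a' ∈ A}; |A| = 6.
Bounds: 2|A|-1 ≤ |A - A| ≤ |A|² - |A| + 1, i.e. 11 ≤ |A - A| ≤ 31.
Note: 0 ∈ A - A always (from a - a). The set is symmetric: if d ∈ A - A then -d ∈ A - A.
Enumerate nonzero differences d = a - a' with a > a' (then include -d):
Positive differences: {1, 2, 3, 4, 5, 8, 10, 11, 12, 13, 15, 16, 17}
Full difference set: {0} ∪ (positive diffs) ∪ (negative diffs).
|A - A| = 1 + 2·13 = 27 (matches direct enumeration: 27).

|A - A| = 27


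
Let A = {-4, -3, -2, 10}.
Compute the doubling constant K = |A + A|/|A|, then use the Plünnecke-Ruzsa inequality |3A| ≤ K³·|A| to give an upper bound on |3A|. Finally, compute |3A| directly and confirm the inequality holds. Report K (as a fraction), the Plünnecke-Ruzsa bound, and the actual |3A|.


|A| = 4.
Step 1: Compute A + A by enumerating all 16 pairs.
A + A = {-8, -7, -6, -5, -4, 6, 7, 8, 20}, so |A + A| = 9.
Step 2: Doubling constant K = |A + A|/|A| = 9/4 = 9/4 ≈ 2.2500.
Step 3: Plünnecke-Ruzsa gives |3A| ≤ K³·|A| = (2.2500)³ · 4 ≈ 45.5625.
Step 4: Compute 3A = A + A + A directly by enumerating all triples (a,b,c) ∈ A³; |3A| = 16.
Step 5: Check 16 ≤ 45.5625? Yes ✓.

K = 9/4, Plünnecke-Ruzsa bound K³|A| ≈ 45.5625, |3A| = 16, inequality holds.


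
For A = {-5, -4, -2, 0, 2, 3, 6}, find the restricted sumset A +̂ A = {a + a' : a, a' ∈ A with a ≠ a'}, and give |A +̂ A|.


Restricted sumset: A +̂ A = {a + a' : a ∈ A, a' ∈ A, a ≠ a'}.
Equivalently, take A + A and drop any sum 2a that is achievable ONLY as a + a for a ∈ A (i.e. sums representable only with equal summands).
Enumerate pairs (a, a') with a < a' (symmetric, so each unordered pair gives one sum; this covers all a ≠ a'):
  -5 + -4 = -9
  -5 + -2 = -7
  -5 + 0 = -5
  -5 + 2 = -3
  -5 + 3 = -2
  -5 + 6 = 1
  -4 + -2 = -6
  -4 + 0 = -4
  -4 + 2 = -2
  -4 + 3 = -1
  -4 + 6 = 2
  -2 + 0 = -2
  -2 + 2 = 0
  -2 + 3 = 1
  -2 + 6 = 4
  0 + 2 = 2
  0 + 3 = 3
  0 + 6 = 6
  2 + 3 = 5
  2 + 6 = 8
  3 + 6 = 9
Collected distinct sums: {-9, -7, -6, -5, -4, -3, -2, -1, 0, 1, 2, 3, 4, 5, 6, 8, 9}
|A +̂ A| = 17
(Reference bound: |A +̂ A| ≥ 2|A| - 3 for |A| ≥ 2, with |A| = 7 giving ≥ 11.)

|A +̂ A| = 17


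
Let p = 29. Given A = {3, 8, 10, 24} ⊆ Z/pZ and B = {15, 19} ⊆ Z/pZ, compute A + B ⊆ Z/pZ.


Work in Z/29Z: reduce every sum a + b modulo 29.
Enumerate all 8 pairs:
a = 3: 3+15=18, 3+19=22
a = 8: 8+15=23, 8+19=27
a = 10: 10+15=25, 10+19=0
a = 24: 24+15=10, 24+19=14
Distinct residues collected: {0, 10, 14, 18, 22, 23, 25, 27}
|A + B| = 8 (out of 29 total residues).

A + B = {0, 10, 14, 18, 22, 23, 25, 27}


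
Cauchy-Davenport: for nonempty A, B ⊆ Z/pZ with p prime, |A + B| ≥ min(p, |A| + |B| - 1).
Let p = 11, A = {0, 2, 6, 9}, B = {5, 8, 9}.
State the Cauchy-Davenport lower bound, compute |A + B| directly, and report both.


Cauchy-Davenport: |A + B| ≥ min(p, |A| + |B| - 1) for A, B nonempty in Z/pZ.
|A| = 4, |B| = 3, p = 11.
CD lower bound = min(11, 4 + 3 - 1) = min(11, 6) = 6.
Compute A + B mod 11 directly:
a = 0: 0+5=5, 0+8=8, 0+9=9
a = 2: 2+5=7, 2+8=10, 2+9=0
a = 6: 6+5=0, 6+8=3, 6+9=4
a = 9: 9+5=3, 9+8=6, 9+9=7
A + B = {0, 3, 4, 5, 6, 7, 8, 9, 10}, so |A + B| = 9.
Verify: 9 ≥ 6? Yes ✓.

CD lower bound = 6, actual |A + B| = 9.


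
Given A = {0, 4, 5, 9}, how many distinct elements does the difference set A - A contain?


A - A = {a - a' : a, a' ∈ A}; |A| = 4.
Bounds: 2|A|-1 ≤ |A - A| ≤ |A|² - |A| + 1, i.e. 7 ≤ |A - A| ≤ 13.
Note: 0 ∈ A - A always (from a - a). The set is symmetric: if d ∈ A - A then -d ∈ A - A.
Enumerate nonzero differences d = a - a' with a > a' (then include -d):
Positive differences: {1, 4, 5, 9}
Full difference set: {0} ∪ (positive diffs) ∪ (negative diffs).
|A - A| = 1 + 2·4 = 9 (matches direct enumeration: 9).

|A - A| = 9


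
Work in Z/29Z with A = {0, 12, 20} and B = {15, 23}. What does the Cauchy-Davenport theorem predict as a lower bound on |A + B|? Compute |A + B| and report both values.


Cauchy-Davenport: |A + B| ≥ min(p, |A| + |B| - 1) for A, B nonempty in Z/pZ.
|A| = 3, |B| = 2, p = 29.
CD lower bound = min(29, 3 + 2 - 1) = min(29, 4) = 4.
Compute A + B mod 29 directly:
a = 0: 0+15=15, 0+23=23
a = 12: 12+15=27, 12+23=6
a = 20: 20+15=6, 20+23=14
A + B = {6, 14, 15, 23, 27}, so |A + B| = 5.
Verify: 5 ≥ 4? Yes ✓.

CD lower bound = 4, actual |A + B| = 5.


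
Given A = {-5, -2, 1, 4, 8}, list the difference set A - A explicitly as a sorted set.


A - A = {a - a' : a, a' ∈ A}.
Compute a - a' for each ordered pair (a, a'):
a = -5: -5--5=0, -5--2=-3, -5-1=-6, -5-4=-9, -5-8=-13
a = -2: -2--5=3, -2--2=0, -2-1=-3, -2-4=-6, -2-8=-10
a = 1: 1--5=6, 1--2=3, 1-1=0, 1-4=-3, 1-8=-7
a = 4: 4--5=9, 4--2=6, 4-1=3, 4-4=0, 4-8=-4
a = 8: 8--5=13, 8--2=10, 8-1=7, 8-4=4, 8-8=0
Collecting distinct values (and noting 0 appears from a-a):
A - A = {-13, -10, -9, -7, -6, -4, -3, 0, 3, 4, 6, 7, 9, 10, 13}
|A - A| = 15

A - A = {-13, -10, -9, -7, -6, -4, -3, 0, 3, 4, 6, 7, 9, 10, 13}


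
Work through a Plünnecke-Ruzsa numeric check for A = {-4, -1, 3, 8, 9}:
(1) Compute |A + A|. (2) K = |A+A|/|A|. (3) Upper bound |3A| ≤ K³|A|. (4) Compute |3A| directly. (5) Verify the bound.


|A| = 5.
Step 1: Compute A + A by enumerating all 25 pairs.
A + A = {-8, -5, -2, -1, 2, 4, 5, 6, 7, 8, 11, 12, 16, 17, 18}, so |A + A| = 15.
Step 2: Doubling constant K = |A + A|/|A| = 15/5 = 15/5 ≈ 3.0000.
Step 3: Plünnecke-Ruzsa gives |3A| ≤ K³·|A| = (3.0000)³ · 5 ≈ 135.0000.
Step 4: Compute 3A = A + A + A directly by enumerating all triples (a,b,c) ∈ A³; |3A| = 31.
Step 5: Check 31 ≤ 135.0000? Yes ✓.

K = 15/5, Plünnecke-Ruzsa bound K³|A| ≈ 135.0000, |3A| = 31, inequality holds.


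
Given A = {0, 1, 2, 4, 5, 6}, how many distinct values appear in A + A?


A + A = {a + a' : a, a' ∈ A}; |A| = 6.
General bounds: 2|A| - 1 ≤ |A + A| ≤ |A|(|A|+1)/2, i.e. 11 ≤ |A + A| ≤ 21.
Lower bound 2|A|-1 is attained iff A is an arithmetic progression.
Enumerate sums a + a' for a ≤ a' (symmetric, so this suffices):
a = 0: 0+0=0, 0+1=1, 0+2=2, 0+4=4, 0+5=5, 0+6=6
a = 1: 1+1=2, 1+2=3, 1+4=5, 1+5=6, 1+6=7
a = 2: 2+2=4, 2+4=6, 2+5=7, 2+6=8
a = 4: 4+4=8, 4+5=9, 4+6=10
a = 5: 5+5=10, 5+6=11
a = 6: 6+6=12
Distinct sums: {0, 1, 2, 3, 4, 5, 6, 7, 8, 9, 10, 11, 12}
|A + A| = 13

|A + A| = 13


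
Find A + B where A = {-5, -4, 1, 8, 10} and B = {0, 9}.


A + B = {a + b : a ∈ A, b ∈ B}.
Enumerate all |A|·|B| = 5·2 = 10 pairs (a, b) and collect distinct sums.
a = -5: -5+0=-5, -5+9=4
a = -4: -4+0=-4, -4+9=5
a = 1: 1+0=1, 1+9=10
a = 8: 8+0=8, 8+9=17
a = 10: 10+0=10, 10+9=19
Collecting distinct sums: A + B = {-5, -4, 1, 4, 5, 8, 10, 17, 19}
|A + B| = 9

A + B = {-5, -4, 1, 4, 5, 8, 10, 17, 19}


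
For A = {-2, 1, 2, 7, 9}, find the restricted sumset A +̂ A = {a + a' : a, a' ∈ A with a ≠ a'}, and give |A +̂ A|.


Restricted sumset: A +̂ A = {a + a' : a ∈ A, a' ∈ A, a ≠ a'}.
Equivalently, take A + A and drop any sum 2a that is achievable ONLY as a + a for a ∈ A (i.e. sums representable only with equal summands).
Enumerate pairs (a, a') with a < a' (symmetric, so each unordered pair gives one sum; this covers all a ≠ a'):
  -2 + 1 = -1
  -2 + 2 = 0
  -2 + 7 = 5
  -2 + 9 = 7
  1 + 2 = 3
  1 + 7 = 8
  1 + 9 = 10
  2 + 7 = 9
  2 + 9 = 11
  7 + 9 = 16
Collected distinct sums: {-1, 0, 3, 5, 7, 8, 9, 10, 11, 16}
|A +̂ A| = 10
(Reference bound: |A +̂ A| ≥ 2|A| - 3 for |A| ≥ 2, with |A| = 5 giving ≥ 7.)

|A +̂ A| = 10


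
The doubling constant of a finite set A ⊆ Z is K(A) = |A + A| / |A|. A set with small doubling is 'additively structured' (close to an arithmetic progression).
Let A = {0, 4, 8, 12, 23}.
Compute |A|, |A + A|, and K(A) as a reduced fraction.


|A| = 5.
Compute A + A by enumerating all 25 pairs.
A + A = {0, 4, 8, 12, 16, 20, 23, 24, 27, 31, 35, 46}, so |A + A| = 12.
K = |A + A| / |A| = 12/5 (already in lowest terms) ≈ 2.4000.
Reference: AP of size 5 gives K = 9/5 ≈ 1.8000; a fully generic set of size 5 gives K ≈ 3.0000.

|A| = 5, |A + A| = 12, K = 12/5.


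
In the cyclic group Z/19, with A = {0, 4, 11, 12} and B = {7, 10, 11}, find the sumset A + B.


Work in Z/19Z: reduce every sum a + b modulo 19.
Enumerate all 12 pairs:
a = 0: 0+7=7, 0+10=10, 0+11=11
a = 4: 4+7=11, 4+10=14, 4+11=15
a = 11: 11+7=18, 11+10=2, 11+11=3
a = 12: 12+7=0, 12+10=3, 12+11=4
Distinct residues collected: {0, 2, 3, 4, 7, 10, 11, 14, 15, 18}
|A + B| = 10 (out of 19 total residues).

A + B = {0, 2, 3, 4, 7, 10, 11, 14, 15, 18}


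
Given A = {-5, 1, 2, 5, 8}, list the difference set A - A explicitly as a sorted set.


A - A = {a - a' : a, a' ∈ A}.
Compute a - a' for each ordered pair (a, a'):
a = -5: -5--5=0, -5-1=-6, -5-2=-7, -5-5=-10, -5-8=-13
a = 1: 1--5=6, 1-1=0, 1-2=-1, 1-5=-4, 1-8=-7
a = 2: 2--5=7, 2-1=1, 2-2=0, 2-5=-3, 2-8=-6
a = 5: 5--5=10, 5-1=4, 5-2=3, 5-5=0, 5-8=-3
a = 8: 8--5=13, 8-1=7, 8-2=6, 8-5=3, 8-8=0
Collecting distinct values (and noting 0 appears from a-a):
A - A = {-13, -10, -7, -6, -4, -3, -1, 0, 1, 3, 4, 6, 7, 10, 13}
|A - A| = 15

A - A = {-13, -10, -7, -6, -4, -3, -1, 0, 1, 3, 4, 6, 7, 10, 13}


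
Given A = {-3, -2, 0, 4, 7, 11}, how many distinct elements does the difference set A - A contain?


A - A = {a - a' : a, a' ∈ A}; |A| = 6.
Bounds: 2|A|-1 ≤ |A - A| ≤ |A|² - |A| + 1, i.e. 11 ≤ |A - A| ≤ 31.
Note: 0 ∈ A - A always (from a - a). The set is symmetric: if d ∈ A - A then -d ∈ A - A.
Enumerate nonzero differences d = a - a' with a > a' (then include -d):
Positive differences: {1, 2, 3, 4, 6, 7, 9, 10, 11, 13, 14}
Full difference set: {0} ∪ (positive diffs) ∪ (negative diffs).
|A - A| = 1 + 2·11 = 23 (matches direct enumeration: 23).

|A - A| = 23


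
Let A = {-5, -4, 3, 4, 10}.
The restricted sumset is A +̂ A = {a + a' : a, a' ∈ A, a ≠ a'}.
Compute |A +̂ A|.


Restricted sumset: A +̂ A = {a + a' : a ∈ A, a' ∈ A, a ≠ a'}.
Equivalently, take A + A and drop any sum 2a that is achievable ONLY as a + a for a ∈ A (i.e. sums representable only with equal summands).
Enumerate pairs (a, a') with a < a' (symmetric, so each unordered pair gives one sum; this covers all a ≠ a'):
  -5 + -4 = -9
  -5 + 3 = -2
  -5 + 4 = -1
  -5 + 10 = 5
  -4 + 3 = -1
  -4 + 4 = 0
  -4 + 10 = 6
  3 + 4 = 7
  3 + 10 = 13
  4 + 10 = 14
Collected distinct sums: {-9, -2, -1, 0, 5, 6, 7, 13, 14}
|A +̂ A| = 9
(Reference bound: |A +̂ A| ≥ 2|A| - 3 for |A| ≥ 2, with |A| = 5 giving ≥ 7.)

|A +̂ A| = 9


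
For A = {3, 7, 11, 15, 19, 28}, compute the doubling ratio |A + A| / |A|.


|A| = 6.
Compute A + A by enumerating all 36 pairs.
A + A = {6, 10, 14, 18, 22, 26, 30, 31, 34, 35, 38, 39, 43, 47, 56}, so |A + A| = 15.
K = |A + A| / |A| = 15/6 = 5/2 ≈ 2.5000.
Reference: AP of size 6 gives K = 11/6 ≈ 1.8333; a fully generic set of size 6 gives K ≈ 3.5000.

|A| = 6, |A + A| = 15, K = 15/6 = 5/2.


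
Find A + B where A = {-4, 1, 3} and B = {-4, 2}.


A + B = {a + b : a ∈ A, b ∈ B}.
Enumerate all |A|·|B| = 3·2 = 6 pairs (a, b) and collect distinct sums.
a = -4: -4+-4=-8, -4+2=-2
a = 1: 1+-4=-3, 1+2=3
a = 3: 3+-4=-1, 3+2=5
Collecting distinct sums: A + B = {-8, -3, -2, -1, 3, 5}
|A + B| = 6

A + B = {-8, -3, -2, -1, 3, 5}


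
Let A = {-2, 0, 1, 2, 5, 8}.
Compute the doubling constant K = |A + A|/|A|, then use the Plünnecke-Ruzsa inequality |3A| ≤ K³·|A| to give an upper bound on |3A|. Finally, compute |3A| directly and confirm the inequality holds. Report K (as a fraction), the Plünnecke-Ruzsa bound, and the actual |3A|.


|A| = 6.
Step 1: Compute A + A by enumerating all 36 pairs.
A + A = {-4, -2, -1, 0, 1, 2, 3, 4, 5, 6, 7, 8, 9, 10, 13, 16}, so |A + A| = 16.
Step 2: Doubling constant K = |A + A|/|A| = 16/6 = 16/6 ≈ 2.6667.
Step 3: Plünnecke-Ruzsa gives |3A| ≤ K³·|A| = (2.6667)³ · 6 ≈ 113.7778.
Step 4: Compute 3A = A + A + A directly by enumerating all triples (a,b,c) ∈ A³; |3A| = 26.
Step 5: Check 26 ≤ 113.7778? Yes ✓.

K = 16/6, Plünnecke-Ruzsa bound K³|A| ≈ 113.7778, |3A| = 26, inequality holds.


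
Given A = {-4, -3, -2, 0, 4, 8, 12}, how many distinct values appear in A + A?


A + A = {a + a' : a, a' ∈ A}; |A| = 7.
General bounds: 2|A| - 1 ≤ |A + A| ≤ |A|(|A|+1)/2, i.e. 13 ≤ |A + A| ≤ 28.
Lower bound 2|A|-1 is attained iff A is an arithmetic progression.
Enumerate sums a + a' for a ≤ a' (symmetric, so this suffices):
a = -4: -4+-4=-8, -4+-3=-7, -4+-2=-6, -4+0=-4, -4+4=0, -4+8=4, -4+12=8
a = -3: -3+-3=-6, -3+-2=-5, -3+0=-3, -3+4=1, -3+8=5, -3+12=9
a = -2: -2+-2=-4, -2+0=-2, -2+4=2, -2+8=6, -2+12=10
a = 0: 0+0=0, 0+4=4, 0+8=8, 0+12=12
a = 4: 4+4=8, 4+8=12, 4+12=16
a = 8: 8+8=16, 8+12=20
a = 12: 12+12=24
Distinct sums: {-8, -7, -6, -5, -4, -3, -2, 0, 1, 2, 4, 5, 6, 8, 9, 10, 12, 16, 20, 24}
|A + A| = 20

|A + A| = 20


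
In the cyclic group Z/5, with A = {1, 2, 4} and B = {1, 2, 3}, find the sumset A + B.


Work in Z/5Z: reduce every sum a + b modulo 5.
Enumerate all 9 pairs:
a = 1: 1+1=2, 1+2=3, 1+3=4
a = 2: 2+1=3, 2+2=4, 2+3=0
a = 4: 4+1=0, 4+2=1, 4+3=2
Distinct residues collected: {0, 1, 2, 3, 4}
|A + B| = 5 (out of 5 total residues).

A + B = {0, 1, 2, 3, 4}


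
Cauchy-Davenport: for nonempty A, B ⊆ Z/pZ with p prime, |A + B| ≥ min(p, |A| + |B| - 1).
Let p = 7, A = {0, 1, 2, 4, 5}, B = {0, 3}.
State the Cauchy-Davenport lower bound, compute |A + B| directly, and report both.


Cauchy-Davenport: |A + B| ≥ min(p, |A| + |B| - 1) for A, B nonempty in Z/pZ.
|A| = 5, |B| = 2, p = 7.
CD lower bound = min(7, 5 + 2 - 1) = min(7, 6) = 6.
Compute A + B mod 7 directly:
a = 0: 0+0=0, 0+3=3
a = 1: 1+0=1, 1+3=4
a = 2: 2+0=2, 2+3=5
a = 4: 4+0=4, 4+3=0
a = 5: 5+0=5, 5+3=1
A + B = {0, 1, 2, 3, 4, 5}, so |A + B| = 6.
Verify: 6 ≥ 6? Yes ✓.

CD lower bound = 6, actual |A + B| = 6.


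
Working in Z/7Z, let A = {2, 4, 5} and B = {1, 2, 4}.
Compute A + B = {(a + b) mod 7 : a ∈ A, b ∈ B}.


Work in Z/7Z: reduce every sum a + b modulo 7.
Enumerate all 9 pairs:
a = 2: 2+1=3, 2+2=4, 2+4=6
a = 4: 4+1=5, 4+2=6, 4+4=1
a = 5: 5+1=6, 5+2=0, 5+4=2
Distinct residues collected: {0, 1, 2, 3, 4, 5, 6}
|A + B| = 7 (out of 7 total residues).

A + B = {0, 1, 2, 3, 4, 5, 6}


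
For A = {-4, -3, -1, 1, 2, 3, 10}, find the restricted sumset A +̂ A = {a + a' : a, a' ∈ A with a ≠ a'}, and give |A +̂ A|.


Restricted sumset: A +̂ A = {a + a' : a ∈ A, a' ∈ A, a ≠ a'}.
Equivalently, take A + A and drop any sum 2a that is achievable ONLY as a + a for a ∈ A (i.e. sums representable only with equal summands).
Enumerate pairs (a, a') with a < a' (symmetric, so each unordered pair gives one sum; this covers all a ≠ a'):
  -4 + -3 = -7
  -4 + -1 = -5
  -4 + 1 = -3
  -4 + 2 = -2
  -4 + 3 = -1
  -4 + 10 = 6
  -3 + -1 = -4
  -3 + 1 = -2
  -3 + 2 = -1
  -3 + 3 = 0
  -3 + 10 = 7
  -1 + 1 = 0
  -1 + 2 = 1
  -1 + 3 = 2
  -1 + 10 = 9
  1 + 2 = 3
  1 + 3 = 4
  1 + 10 = 11
  2 + 3 = 5
  2 + 10 = 12
  3 + 10 = 13
Collected distinct sums: {-7, -5, -4, -3, -2, -1, 0, 1, 2, 3, 4, 5, 6, 7, 9, 11, 12, 13}
|A +̂ A| = 18
(Reference bound: |A +̂ A| ≥ 2|A| - 3 for |A| ≥ 2, with |A| = 7 giving ≥ 11.)

|A +̂ A| = 18


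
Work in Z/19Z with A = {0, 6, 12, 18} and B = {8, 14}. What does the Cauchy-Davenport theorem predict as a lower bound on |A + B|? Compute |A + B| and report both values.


Cauchy-Davenport: |A + B| ≥ min(p, |A| + |B| - 1) for A, B nonempty in Z/pZ.
|A| = 4, |B| = 2, p = 19.
CD lower bound = min(19, 4 + 2 - 1) = min(19, 5) = 5.
Compute A + B mod 19 directly:
a = 0: 0+8=8, 0+14=14
a = 6: 6+8=14, 6+14=1
a = 12: 12+8=1, 12+14=7
a = 18: 18+8=7, 18+14=13
A + B = {1, 7, 8, 13, 14}, so |A + B| = 5.
Verify: 5 ≥ 5? Yes ✓.

CD lower bound = 5, actual |A + B| = 5.


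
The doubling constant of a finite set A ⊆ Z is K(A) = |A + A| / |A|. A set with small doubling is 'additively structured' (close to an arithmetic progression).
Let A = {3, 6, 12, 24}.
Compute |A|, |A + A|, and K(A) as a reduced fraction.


|A| = 4.
Compute A + A by enumerating all 16 pairs.
A + A = {6, 9, 12, 15, 18, 24, 27, 30, 36, 48}, so |A + A| = 10.
K = |A + A| / |A| = 10/4 = 5/2 ≈ 2.5000.
Reference: AP of size 4 gives K = 7/4 ≈ 1.7500; a fully generic set of size 4 gives K ≈ 2.5000.

|A| = 4, |A + A| = 10, K = 10/4 = 5/2.


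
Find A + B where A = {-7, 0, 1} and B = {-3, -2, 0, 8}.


A + B = {a + b : a ∈ A, b ∈ B}.
Enumerate all |A|·|B| = 3·4 = 12 pairs (a, b) and collect distinct sums.
a = -7: -7+-3=-10, -7+-2=-9, -7+0=-7, -7+8=1
a = 0: 0+-3=-3, 0+-2=-2, 0+0=0, 0+8=8
a = 1: 1+-3=-2, 1+-2=-1, 1+0=1, 1+8=9
Collecting distinct sums: A + B = {-10, -9, -7, -3, -2, -1, 0, 1, 8, 9}
|A + B| = 10

A + B = {-10, -9, -7, -3, -2, -1, 0, 1, 8, 9}


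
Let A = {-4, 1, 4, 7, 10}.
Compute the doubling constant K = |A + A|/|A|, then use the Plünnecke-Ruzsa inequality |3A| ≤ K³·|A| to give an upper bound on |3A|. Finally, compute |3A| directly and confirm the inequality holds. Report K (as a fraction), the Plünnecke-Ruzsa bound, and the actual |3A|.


|A| = 5.
Step 1: Compute A + A by enumerating all 25 pairs.
A + A = {-8, -3, 0, 2, 3, 5, 6, 8, 11, 14, 17, 20}, so |A + A| = 12.
Step 2: Doubling constant K = |A + A|/|A| = 12/5 = 12/5 ≈ 2.4000.
Step 3: Plünnecke-Ruzsa gives |3A| ≤ K³·|A| = (2.4000)³ · 5 ≈ 69.1200.
Step 4: Compute 3A = A + A + A directly by enumerating all triples (a,b,c) ∈ A³; |3A| = 22.
Step 5: Check 22 ≤ 69.1200? Yes ✓.

K = 12/5, Plünnecke-Ruzsa bound K³|A| ≈ 69.1200, |3A| = 22, inequality holds.


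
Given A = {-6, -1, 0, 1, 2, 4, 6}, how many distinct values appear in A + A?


A + A = {a + a' : a, a' ∈ A}; |A| = 7.
General bounds: 2|A| - 1 ≤ |A + A| ≤ |A|(|A|+1)/2, i.e. 13 ≤ |A + A| ≤ 28.
Lower bound 2|A|-1 is attained iff A is an arithmetic progression.
Enumerate sums a + a' for a ≤ a' (symmetric, so this suffices):
a = -6: -6+-6=-12, -6+-1=-7, -6+0=-6, -6+1=-5, -6+2=-4, -6+4=-2, -6+6=0
a = -1: -1+-1=-2, -1+0=-1, -1+1=0, -1+2=1, -1+4=3, -1+6=5
a = 0: 0+0=0, 0+1=1, 0+2=2, 0+4=4, 0+6=6
a = 1: 1+1=2, 1+2=3, 1+4=5, 1+6=7
a = 2: 2+2=4, 2+4=6, 2+6=8
a = 4: 4+4=8, 4+6=10
a = 6: 6+6=12
Distinct sums: {-12, -7, -6, -5, -4, -2, -1, 0, 1, 2, 3, 4, 5, 6, 7, 8, 10, 12}
|A + A| = 18

|A + A| = 18


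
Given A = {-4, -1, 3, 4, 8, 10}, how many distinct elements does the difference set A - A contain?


A - A = {a - a' : a, a' ∈ A}; |A| = 6.
Bounds: 2|A|-1 ≤ |A - A| ≤ |A|² - |A| + 1, i.e. 11 ≤ |A - A| ≤ 31.
Note: 0 ∈ A - A always (from a - a). The set is symmetric: if d ∈ A - A then -d ∈ A - A.
Enumerate nonzero differences d = a - a' with a > a' (then include -d):
Positive differences: {1, 2, 3, 4, 5, 6, 7, 8, 9, 11, 12, 14}
Full difference set: {0} ∪ (positive diffs) ∪ (negative diffs).
|A - A| = 1 + 2·12 = 25 (matches direct enumeration: 25).

|A - A| = 25


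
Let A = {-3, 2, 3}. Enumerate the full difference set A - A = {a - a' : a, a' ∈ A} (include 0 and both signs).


A - A = {a - a' : a, a' ∈ A}.
Compute a - a' for each ordered pair (a, a'):
a = -3: -3--3=0, -3-2=-5, -3-3=-6
a = 2: 2--3=5, 2-2=0, 2-3=-1
a = 3: 3--3=6, 3-2=1, 3-3=0
Collecting distinct values (and noting 0 appears from a-a):
A - A = {-6, -5, -1, 0, 1, 5, 6}
|A - A| = 7

A - A = {-6, -5, -1, 0, 1, 5, 6}


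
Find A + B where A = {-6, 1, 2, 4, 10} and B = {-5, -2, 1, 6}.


A + B = {a + b : a ∈ A, b ∈ B}.
Enumerate all |A|·|B| = 5·4 = 20 pairs (a, b) and collect distinct sums.
a = -6: -6+-5=-11, -6+-2=-8, -6+1=-5, -6+6=0
a = 1: 1+-5=-4, 1+-2=-1, 1+1=2, 1+6=7
a = 2: 2+-5=-3, 2+-2=0, 2+1=3, 2+6=8
a = 4: 4+-5=-1, 4+-2=2, 4+1=5, 4+6=10
a = 10: 10+-5=5, 10+-2=8, 10+1=11, 10+6=16
Collecting distinct sums: A + B = {-11, -8, -5, -4, -3, -1, 0, 2, 3, 5, 7, 8, 10, 11, 16}
|A + B| = 15

A + B = {-11, -8, -5, -4, -3, -1, 0, 2, 3, 5, 7, 8, 10, 11, 16}


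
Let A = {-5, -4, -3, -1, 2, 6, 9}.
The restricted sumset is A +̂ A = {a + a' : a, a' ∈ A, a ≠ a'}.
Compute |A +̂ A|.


Restricted sumset: A +̂ A = {a + a' : a ∈ A, a' ∈ A, a ≠ a'}.
Equivalently, take A + A and drop any sum 2a that is achievable ONLY as a + a for a ∈ A (i.e. sums representable only with equal summands).
Enumerate pairs (a, a') with a < a' (symmetric, so each unordered pair gives one sum; this covers all a ≠ a'):
  -5 + -4 = -9
  -5 + -3 = -8
  -5 + -1 = -6
  -5 + 2 = -3
  -5 + 6 = 1
  -5 + 9 = 4
  -4 + -3 = -7
  -4 + -1 = -5
  -4 + 2 = -2
  -4 + 6 = 2
  -4 + 9 = 5
  -3 + -1 = -4
  -3 + 2 = -1
  -3 + 6 = 3
  -3 + 9 = 6
  -1 + 2 = 1
  -1 + 6 = 5
  -1 + 9 = 8
  2 + 6 = 8
  2 + 9 = 11
  6 + 9 = 15
Collected distinct sums: {-9, -8, -7, -6, -5, -4, -3, -2, -1, 1, 2, 3, 4, 5, 6, 8, 11, 15}
|A +̂ A| = 18
(Reference bound: |A +̂ A| ≥ 2|A| - 3 for |A| ≥ 2, with |A| = 7 giving ≥ 11.)

|A +̂ A| = 18


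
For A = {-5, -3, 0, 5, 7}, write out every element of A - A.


A - A = {a - a' : a, a' ∈ A}.
Compute a - a' for each ordered pair (a, a'):
a = -5: -5--5=0, -5--3=-2, -5-0=-5, -5-5=-10, -5-7=-12
a = -3: -3--5=2, -3--3=0, -3-0=-3, -3-5=-8, -3-7=-10
a = 0: 0--5=5, 0--3=3, 0-0=0, 0-5=-5, 0-7=-7
a = 5: 5--5=10, 5--3=8, 5-0=5, 5-5=0, 5-7=-2
a = 7: 7--5=12, 7--3=10, 7-0=7, 7-5=2, 7-7=0
Collecting distinct values (and noting 0 appears from a-a):
A - A = {-12, -10, -8, -7, -5, -3, -2, 0, 2, 3, 5, 7, 8, 10, 12}
|A - A| = 15

A - A = {-12, -10, -8, -7, -5, -3, -2, 0, 2, 3, 5, 7, 8, 10, 12}


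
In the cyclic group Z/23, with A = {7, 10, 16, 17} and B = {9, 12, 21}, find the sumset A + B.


Work in Z/23Z: reduce every sum a + b modulo 23.
Enumerate all 12 pairs:
a = 7: 7+9=16, 7+12=19, 7+21=5
a = 10: 10+9=19, 10+12=22, 10+21=8
a = 16: 16+9=2, 16+12=5, 16+21=14
a = 17: 17+9=3, 17+12=6, 17+21=15
Distinct residues collected: {2, 3, 5, 6, 8, 14, 15, 16, 19, 22}
|A + B| = 10 (out of 23 total residues).

A + B = {2, 3, 5, 6, 8, 14, 15, 16, 19, 22}


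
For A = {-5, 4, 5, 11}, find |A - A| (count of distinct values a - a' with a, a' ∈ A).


A - A = {a - a' : a, a' ∈ A}; |A| = 4.
Bounds: 2|A|-1 ≤ |A - A| ≤ |A|² - |A| + 1, i.e. 7 ≤ |A - A| ≤ 13.
Note: 0 ∈ A - A always (from a - a). The set is symmetric: if d ∈ A - A then -d ∈ A - A.
Enumerate nonzero differences d = a - a' with a > a' (then include -d):
Positive differences: {1, 6, 7, 9, 10, 16}
Full difference set: {0} ∪ (positive diffs) ∪ (negative diffs).
|A - A| = 1 + 2·6 = 13 (matches direct enumeration: 13).

|A - A| = 13
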